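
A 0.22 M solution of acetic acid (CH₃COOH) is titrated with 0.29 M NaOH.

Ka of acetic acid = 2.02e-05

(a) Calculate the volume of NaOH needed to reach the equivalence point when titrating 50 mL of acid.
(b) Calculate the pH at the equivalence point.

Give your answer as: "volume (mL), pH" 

moles acid = 0.22 × 50/1000 = 0.011 mol; V_base = moles/0.29 × 1000 = 37.9 mL. At equivalence only the conjugate base is present: [A⁻] = 0.011/0.088 = 1.2510e-01 M. Kb = Kw/Ka = 4.95e-10; [OH⁻] = √(Kb × [A⁻]) = 7.8695e-06; pOH = 5.10; pH = 14 - pOH = 8.90.

V = 37.9 mL, pH = 8.90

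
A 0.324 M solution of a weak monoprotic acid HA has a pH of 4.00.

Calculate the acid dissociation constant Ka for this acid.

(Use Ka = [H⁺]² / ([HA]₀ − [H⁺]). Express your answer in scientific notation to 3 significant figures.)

[H⁺] = 10^(−pH) = 10^(−4.00) = 1.000e-04 M. For HA ⇌ H⁺ + A⁻, Ka = [H⁺][A⁻]/[HA] = [H⁺]² / ([HA]₀ − [H⁺]) = (1.000e-04)² / (0.324 − 1.000e-04) = 3.09e-08.

K_a = 3.09e-08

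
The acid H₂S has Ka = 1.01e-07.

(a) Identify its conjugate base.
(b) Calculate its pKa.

(a) The conjugate base is formed by removing one H⁺ from H₂S, giving HS⁻. (b) pKa = -log(Ka) = -log(1.01e-07) = 7.00.

Conjugate base: HS⁻; pK_a = 7.00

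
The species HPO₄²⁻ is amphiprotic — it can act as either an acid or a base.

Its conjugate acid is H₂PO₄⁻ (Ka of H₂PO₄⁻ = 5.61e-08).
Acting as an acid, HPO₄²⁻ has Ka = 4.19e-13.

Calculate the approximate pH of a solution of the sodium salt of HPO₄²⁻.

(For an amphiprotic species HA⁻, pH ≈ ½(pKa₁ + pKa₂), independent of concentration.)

pKa₁ = -log(5.61e-08) = 7.25; pKa₂ = -log(4.19e-13) = 12.38. For an amphiprotic species, pH ≈ ½(pKa₁ + pKa₂) = ½(7.25 + 12.38) = 9.81.

pH = 9.81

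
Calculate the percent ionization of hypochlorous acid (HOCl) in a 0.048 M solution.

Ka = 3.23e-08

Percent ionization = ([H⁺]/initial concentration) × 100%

Using Ka equilibrium: x² + Ka×x - Ka×C = 0. Solving: [H⁺] = 3.9359e-05. Percent = (3.9359e-05/0.048) × 100

Percent ionization = 0.082%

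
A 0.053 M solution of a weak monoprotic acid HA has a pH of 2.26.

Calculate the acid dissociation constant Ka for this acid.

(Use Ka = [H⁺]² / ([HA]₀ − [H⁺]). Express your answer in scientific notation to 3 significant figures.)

[H⁺] = 10^(−pH) = 10^(−2.26) = 5.495e-03 M. For HA ⇌ H⁺ + A⁻, Ka = [H⁺][A⁻]/[HA] = [H⁺]² / ([HA]₀ − [H⁺]) = (5.495e-03)² / (0.053 − 5.495e-03) = 6.36e-04.

K_a = 6.36e-04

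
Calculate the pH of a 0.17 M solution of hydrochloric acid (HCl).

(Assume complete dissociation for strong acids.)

[H⁺] = 0.17 M for strong acid. pH = -log[H⁺] = -log(0.17)

pH = 0.77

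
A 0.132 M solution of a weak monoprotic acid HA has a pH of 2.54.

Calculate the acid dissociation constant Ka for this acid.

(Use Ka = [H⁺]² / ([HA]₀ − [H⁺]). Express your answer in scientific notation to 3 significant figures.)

[H⁺] = 10^(−pH) = 10^(−2.54) = 2.884e-03 M. For HA ⇌ H⁺ + A⁻, Ka = [H⁺][A⁻]/[HA] = [H⁺]² / ([HA]₀ − [H⁺]) = (2.884e-03)² / (0.132 − 2.884e-03) = 6.44e-05.

K_a = 6.44e-05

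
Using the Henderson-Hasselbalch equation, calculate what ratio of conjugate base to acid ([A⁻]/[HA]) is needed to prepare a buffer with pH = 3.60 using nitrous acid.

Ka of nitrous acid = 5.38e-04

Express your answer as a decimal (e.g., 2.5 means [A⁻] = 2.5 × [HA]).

pKa = -log(5.38e-04) = 3.2692. pH = pKa + log([A⁻]/[HA]), so log([A⁻]/[HA]) = pH − pKa = 3.60 − 3.2692 = 0.3308. [A⁻]/[HA] = 10^(0.3308) = 2.14

[A⁻]/[HA] = 2.14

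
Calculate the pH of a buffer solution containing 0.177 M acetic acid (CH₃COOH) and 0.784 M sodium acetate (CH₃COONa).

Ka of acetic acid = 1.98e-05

pKa = -log(1.98e-05) = 4.70. pH = pKa + log([A⁻]/[HA]) = 4.70 + log(0.784/0.177)

pH = 5.35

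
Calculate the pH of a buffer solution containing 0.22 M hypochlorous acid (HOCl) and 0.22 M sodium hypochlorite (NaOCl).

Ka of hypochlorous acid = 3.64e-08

pKa = -log(3.64e-08) = 7.44. pH = pKa + log([A⁻]/[HA]) = 7.44 + log(0.22/0.22)

pH = 7.44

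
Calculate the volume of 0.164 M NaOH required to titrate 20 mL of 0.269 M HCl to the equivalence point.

At equivalence: moles acid = moles base. moles HCl = 0.269 × 20/1000 = 0.00538 mol. V_base = moles / 0.164 × 1000 = 32.8 mL.

V_{base} = 32.8 mL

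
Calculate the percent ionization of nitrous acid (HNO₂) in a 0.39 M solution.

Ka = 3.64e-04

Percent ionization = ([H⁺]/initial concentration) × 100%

Using Ka equilibrium: x² + Ka×x - Ka×C = 0. Solving: [H⁺] = 1.1734e-02. Percent = (1.1734e-02/0.39) × 100

Percent ionization = 3.01%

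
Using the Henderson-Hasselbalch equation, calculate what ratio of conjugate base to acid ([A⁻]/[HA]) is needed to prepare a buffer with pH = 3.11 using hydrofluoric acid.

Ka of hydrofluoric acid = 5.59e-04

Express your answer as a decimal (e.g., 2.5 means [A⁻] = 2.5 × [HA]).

pKa = -log(5.59e-04) = 3.2526. pH = pKa + log([A⁻]/[HA]), so log([A⁻]/[HA]) = pH − pKa = 3.11 − 3.2526 = -0.1426. [A⁻]/[HA] = 10^(-0.1426) = 0.720

[A⁻]/[HA] = 0.720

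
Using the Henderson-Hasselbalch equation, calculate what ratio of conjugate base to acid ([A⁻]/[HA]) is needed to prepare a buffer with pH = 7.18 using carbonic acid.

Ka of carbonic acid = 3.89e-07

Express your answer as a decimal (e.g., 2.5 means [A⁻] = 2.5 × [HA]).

pKa = -log(3.89e-07) = 6.4101. pH = pKa + log([A⁻]/[HA]), so log([A⁻]/[HA]) = pH − pKa = 7.18 − 6.4101 = 0.7699. [A⁻]/[HA] = 10^(0.7699) = 5.89

[A⁻]/[HA] = 5.89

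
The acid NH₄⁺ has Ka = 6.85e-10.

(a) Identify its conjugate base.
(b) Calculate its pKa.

(a) The conjugate base is formed by removing one H⁺ from NH₄⁺, giving NH₃. (b) pKa = -log(Ka) = -log(6.85e-10) = 9.16.

Conjugate base: NH₃; pK_a = 9.16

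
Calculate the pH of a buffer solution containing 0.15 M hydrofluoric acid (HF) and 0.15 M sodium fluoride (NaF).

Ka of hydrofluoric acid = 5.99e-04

pKa = -log(5.99e-04) = 3.22. pH = pKa + log([A⁻]/[HA]) = 3.22 + log(0.15/0.15)

pH = 3.22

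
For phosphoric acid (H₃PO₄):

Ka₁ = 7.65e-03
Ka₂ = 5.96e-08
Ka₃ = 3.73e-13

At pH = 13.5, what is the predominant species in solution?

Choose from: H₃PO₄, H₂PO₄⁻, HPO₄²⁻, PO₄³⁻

pKa₁ = 2.12, pKa₂ = 7.22, pKa₃ = 12.43. For a polyprotic acid the predominant species crosses at each pKa: below pKa_n the protonated form dominates, above it the deprotonated form does. At pH = 13.5, the predominant species is PO₄³⁻.

PO₄³⁻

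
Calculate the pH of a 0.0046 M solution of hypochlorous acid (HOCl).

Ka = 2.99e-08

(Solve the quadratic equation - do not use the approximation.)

x² + Ka×x - Ka×C = 0. Using quadratic formula: [H⁺] = 1.1713e-05

pH = 4.93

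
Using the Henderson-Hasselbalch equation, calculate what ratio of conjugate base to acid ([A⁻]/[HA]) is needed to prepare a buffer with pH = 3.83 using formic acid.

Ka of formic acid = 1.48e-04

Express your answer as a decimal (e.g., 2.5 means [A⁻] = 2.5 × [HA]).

pKa = -log(1.48e-04) = 3.8297. pH = pKa + log([A⁻]/[HA]), so log([A⁻]/[HA]) = pH − pKa = 3.83 − 3.8297 = 0.0003. [A⁻]/[HA] = 10^(0.0003) = 1.00

[A⁻]/[HA] = 1.00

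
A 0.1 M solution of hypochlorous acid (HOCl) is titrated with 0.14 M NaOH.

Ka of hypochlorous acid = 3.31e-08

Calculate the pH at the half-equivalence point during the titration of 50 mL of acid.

At half-equivalence [HA] = [A⁻], so Henderson-Hasselbalch gives pH = pKa = -log(3.31e-08) = 7.48.

pH = pKa = 7.48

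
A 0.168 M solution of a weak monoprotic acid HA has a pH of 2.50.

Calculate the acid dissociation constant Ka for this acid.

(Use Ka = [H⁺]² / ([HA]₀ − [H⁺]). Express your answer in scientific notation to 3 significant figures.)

[H⁺] = 10^(−pH) = 10^(−2.50) = 3.162e-03 M. For HA ⇌ H⁺ + A⁻, Ka = [H⁺][A⁻]/[HA] = [H⁺]² / ([HA]₀ − [H⁺]) = (3.162e-03)² / (0.168 − 3.162e-03) = 6.07e-05.

K_a = 6.07e-05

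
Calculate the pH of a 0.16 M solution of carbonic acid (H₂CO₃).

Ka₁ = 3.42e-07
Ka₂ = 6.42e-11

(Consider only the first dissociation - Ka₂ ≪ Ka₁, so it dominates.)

First dissociation dominates. From Ka₁ = [H⁺][HA⁻]/[H₂A], x² + Ka₁·x − Ka₁·C = 0 with C = 0.16 M and Ka₁ = 3.42e-07. Solving: [H⁺] = (−Ka₁ + √(Ka₁² + 4·Ka₁·C)) / 2 = 2.3375e-04 M. pH = -log(2.3375e-04) = 3.63.

pH = 3.63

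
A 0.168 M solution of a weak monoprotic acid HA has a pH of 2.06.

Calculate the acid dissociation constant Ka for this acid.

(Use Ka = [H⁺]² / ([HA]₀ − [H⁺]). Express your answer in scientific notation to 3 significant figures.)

[H⁺] = 10^(−pH) = 10^(−2.06) = 8.710e-03 M. For HA ⇌ H⁺ + A⁻, Ka = [H⁺][A⁻]/[HA] = [H⁺]² / ([HA]₀ − [H⁺]) = (8.710e-03)² / (0.168 − 8.710e-03) = 4.76e-04.

K_a = 4.76e-04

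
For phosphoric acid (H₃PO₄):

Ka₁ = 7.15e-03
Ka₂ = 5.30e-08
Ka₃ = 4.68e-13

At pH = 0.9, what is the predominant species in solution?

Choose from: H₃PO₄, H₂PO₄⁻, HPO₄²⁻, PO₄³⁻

pKa₁ = 2.15, pKa₂ = 7.28, pKa₃ = 12.33. For a polyprotic acid the predominant species crosses at each pKa: below pKa_n the protonated form dominates, above it the deprotonated form does. At pH = 0.9, the predominant species is H₃PO₄.

H₃PO₄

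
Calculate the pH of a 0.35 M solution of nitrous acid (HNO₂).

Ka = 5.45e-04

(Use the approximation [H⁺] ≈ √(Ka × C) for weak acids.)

[H⁺] = √(Ka × C) = √(5.45e-04 × 0.35) = 1.3811e-02. pH = -log(1.3811e-02)

pH = 1.86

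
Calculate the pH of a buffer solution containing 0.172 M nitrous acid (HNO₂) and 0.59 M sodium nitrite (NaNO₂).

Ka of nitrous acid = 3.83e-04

pKa = -log(3.83e-04) = 3.42. pH = pKa + log([A⁻]/[HA]) = 3.42 + log(0.59/0.172)

pH = 3.95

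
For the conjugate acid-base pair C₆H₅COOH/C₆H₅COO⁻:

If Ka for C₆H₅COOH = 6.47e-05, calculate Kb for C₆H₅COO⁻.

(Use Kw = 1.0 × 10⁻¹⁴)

For a conjugate pair Ka × Kb = Kw, so Kb = Kw/Ka = 1.0 × 10⁻¹⁴ / 6.47e-05 = 1.55e-10.

K_b = 1.55e-10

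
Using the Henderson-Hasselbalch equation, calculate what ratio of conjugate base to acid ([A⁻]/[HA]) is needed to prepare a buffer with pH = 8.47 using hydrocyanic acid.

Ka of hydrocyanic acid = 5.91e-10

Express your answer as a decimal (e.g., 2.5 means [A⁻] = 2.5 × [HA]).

pKa = -log(5.91e-10) = 9.2284. pH = pKa + log([A⁻]/[HA]), so log([A⁻]/[HA]) = pH − pKa = 8.47 − 9.2284 = -0.7584. [A⁻]/[HA] = 10^(-0.7584) = 0.174

[A⁻]/[HA] = 0.174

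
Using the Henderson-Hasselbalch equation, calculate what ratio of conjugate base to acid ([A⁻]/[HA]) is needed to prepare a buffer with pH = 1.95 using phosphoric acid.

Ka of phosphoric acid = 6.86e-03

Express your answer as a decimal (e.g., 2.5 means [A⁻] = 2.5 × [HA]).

pKa = -log(6.86e-03) = 2.1637. pH = pKa + log([A⁻]/[HA]), so log([A⁻]/[HA]) = pH − pKa = 1.95 − 2.1637 = -0.2137. [A⁻]/[HA] = 10^(-0.2137) = 0.611

[A⁻]/[HA] = 0.611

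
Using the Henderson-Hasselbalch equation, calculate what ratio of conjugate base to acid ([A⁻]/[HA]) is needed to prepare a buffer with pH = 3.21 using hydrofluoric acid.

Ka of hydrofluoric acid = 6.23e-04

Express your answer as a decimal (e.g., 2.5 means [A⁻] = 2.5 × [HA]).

pKa = -log(6.23e-04) = 3.2055. pH = pKa + log([A⁻]/[HA]), so log([A⁻]/[HA]) = pH − pKa = 3.21 − 3.2055 = 0.0045. [A⁻]/[HA] = 10^(0.0045) = 1.01

[A⁻]/[HA] = 1.01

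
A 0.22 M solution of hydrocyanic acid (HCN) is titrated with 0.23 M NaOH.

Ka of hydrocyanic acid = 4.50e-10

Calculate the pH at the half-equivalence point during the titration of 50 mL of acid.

At half-equivalence [HA] = [A⁻], so Henderson-Hasselbalch gives pH = pKa = -log(4.50e-10) = 9.35.

pH = pKa = 9.35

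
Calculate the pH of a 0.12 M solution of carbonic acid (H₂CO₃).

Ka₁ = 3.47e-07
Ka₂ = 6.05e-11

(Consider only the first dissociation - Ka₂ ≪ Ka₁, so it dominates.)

First dissociation dominates. From Ka₁ = [H⁺][HA⁻]/[H₂A], x² + Ka₁·x − Ka₁·C = 0 with C = 0.12 M and Ka₁ = 3.47e-07. Solving: [H⁺] = (−Ka₁ + √(Ka₁² + 4·Ka₁·C)) / 2 = 2.0389e-04 M. pH = -log(2.0389e-04) = 3.69.

pH = 3.69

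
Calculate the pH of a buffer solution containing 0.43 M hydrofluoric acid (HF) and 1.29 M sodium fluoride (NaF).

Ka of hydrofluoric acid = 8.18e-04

pKa = -log(8.18e-04) = 3.09. pH = pKa + log([A⁻]/[HA]) = 3.09 + log(1.29/0.43)

pH = 3.56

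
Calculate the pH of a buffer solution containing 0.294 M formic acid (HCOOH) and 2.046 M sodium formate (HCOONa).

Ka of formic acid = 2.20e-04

pKa = -log(2.20e-04) = 3.66. pH = pKa + log([A⁻]/[HA]) = 3.66 + log(2.046/0.294)

pH = 4.50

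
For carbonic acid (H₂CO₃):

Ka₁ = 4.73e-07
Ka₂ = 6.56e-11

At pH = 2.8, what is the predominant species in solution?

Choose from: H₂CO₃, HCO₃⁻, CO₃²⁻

pKa₁ = 6.33, pKa₂ = 10.18. For a polyprotic acid the predominant species crosses at each pKa: below pKa_n the protonated form dominates, above it the deprotonated form does. At pH = 2.8, the predominant species is H₂CO₃.

H₂CO₃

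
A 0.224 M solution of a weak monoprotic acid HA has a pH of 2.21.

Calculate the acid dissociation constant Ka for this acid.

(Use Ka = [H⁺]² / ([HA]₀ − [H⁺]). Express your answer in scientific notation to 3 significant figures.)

[H⁺] = 10^(−pH) = 10^(−2.21) = 6.166e-03 M. For HA ⇌ H⁺ + A⁻, Ka = [H⁺][A⁻]/[HA] = [H⁺]² / ([HA]₀ − [H⁺]) = (6.166e-03)² / (0.224 − 6.166e-03) = 1.75e-04.

K_a = 1.75e-04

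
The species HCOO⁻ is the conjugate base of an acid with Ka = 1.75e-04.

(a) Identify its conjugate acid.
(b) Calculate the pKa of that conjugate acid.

(a) The conjugate acid is formed by adding one H⁺ to HCOO⁻, giving HCOOH. (b) pKa = -log(Ka) = -log(1.75e-04) = 3.76.

Conjugate acid: HCOOH; pK_a = 3.76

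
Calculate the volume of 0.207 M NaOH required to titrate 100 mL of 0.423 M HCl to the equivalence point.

At equivalence: moles acid = moles base. moles HCl = 0.423 × 100/1000 = 0.0423 mol. V_base = moles / 0.207 × 1000 = 204.3 mL.

V_{base} = 204.3 mL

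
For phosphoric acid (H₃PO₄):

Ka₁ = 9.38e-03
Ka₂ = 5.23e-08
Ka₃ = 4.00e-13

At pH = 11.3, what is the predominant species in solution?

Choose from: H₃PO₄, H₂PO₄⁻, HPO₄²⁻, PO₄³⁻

pKa₁ = 2.03, pKa₂ = 7.28, pKa₃ = 12.40. For a polyprotic acid the predominant species crosses at each pKa: below pKa_n the protonated form dominates, above it the deprotonated form does. At pH = 11.3, the predominant species is HPO₄²⁻.

HPO₄²⁻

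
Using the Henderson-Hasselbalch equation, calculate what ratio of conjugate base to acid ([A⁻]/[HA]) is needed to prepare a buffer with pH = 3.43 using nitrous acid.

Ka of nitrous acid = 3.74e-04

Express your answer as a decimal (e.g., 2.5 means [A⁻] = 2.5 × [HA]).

pKa = -log(3.74e-04) = 3.4271. pH = pKa + log([A⁻]/[HA]), so log([A⁻]/[HA]) = pH − pKa = 3.43 − 3.4271 = 0.0029. [A⁻]/[HA] = 10^(0.0029) = 1.01

[A⁻]/[HA] = 1.01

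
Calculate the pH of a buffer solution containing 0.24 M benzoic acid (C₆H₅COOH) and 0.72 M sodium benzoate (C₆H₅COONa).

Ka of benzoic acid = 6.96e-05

pKa = -log(6.96e-05) = 4.16. pH = pKa + log([A⁻]/[HA]) = 4.16 + log(0.72/0.24)

pH = 4.63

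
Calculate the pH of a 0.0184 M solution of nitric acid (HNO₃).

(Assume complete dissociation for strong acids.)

[H⁺] = 0.0184 M for strong acid. pH = -log[H⁺] = -log(0.0184)

pH = 1.74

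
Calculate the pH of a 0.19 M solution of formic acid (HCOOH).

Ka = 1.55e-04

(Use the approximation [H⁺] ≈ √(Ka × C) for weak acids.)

[H⁺] = √(Ka × C) = √(1.55e-04 × 0.19) = 5.4268e-03. pH = -log(5.4268e-03)

pH = 2.27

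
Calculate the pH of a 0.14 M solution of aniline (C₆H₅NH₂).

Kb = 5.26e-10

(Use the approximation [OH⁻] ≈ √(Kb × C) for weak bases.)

[OH⁻] = √(Kb × C) = √(5.26e-10 × 0.14) = 8.5814e-06. pOH = 5.07, pH = 14 - pOH

pH = 8.93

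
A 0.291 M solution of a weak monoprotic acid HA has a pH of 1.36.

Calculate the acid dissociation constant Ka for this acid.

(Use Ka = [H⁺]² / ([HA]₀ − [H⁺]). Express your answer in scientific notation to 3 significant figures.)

[H⁺] = 10^(−pH) = 10^(−1.36) = 4.365e-02 M. For HA ⇌ H⁺ + A⁻, Ka = [H⁺][A⁻]/[HA] = [H⁺]² / ([HA]₀ − [H⁺]) = (4.365e-02)² / (0.291 − 4.365e-02) = 7.70e-03.

K_a = 7.70e-03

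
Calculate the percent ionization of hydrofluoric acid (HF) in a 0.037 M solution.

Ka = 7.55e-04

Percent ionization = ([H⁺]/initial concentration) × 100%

Using Ka equilibrium: x² + Ka×x - Ka×C = 0. Solving: [H⁺] = 4.9213e-03. Percent = (4.9213e-03/0.037) × 100

Percent ionization = 13.3%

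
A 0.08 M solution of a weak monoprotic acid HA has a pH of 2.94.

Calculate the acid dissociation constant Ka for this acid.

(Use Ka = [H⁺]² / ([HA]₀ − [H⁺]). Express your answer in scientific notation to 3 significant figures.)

[H⁺] = 10^(−pH) = 10^(−2.94) = 1.148e-03 M. For HA ⇌ H⁺ + A⁻, Ka = [H⁺][A⁻]/[HA] = [H⁺]² / ([HA]₀ − [H⁺]) = (1.148e-03)² / (0.08 − 1.148e-03) = 1.67e-05.

K_a = 1.67e-05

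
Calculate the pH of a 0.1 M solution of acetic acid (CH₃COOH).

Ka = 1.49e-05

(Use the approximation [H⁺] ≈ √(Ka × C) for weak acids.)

[H⁺] = √(Ka × C) = √(1.49e-05 × 0.1) = 1.2207e-03. pH = -log(1.2207e-03)

pH = 2.91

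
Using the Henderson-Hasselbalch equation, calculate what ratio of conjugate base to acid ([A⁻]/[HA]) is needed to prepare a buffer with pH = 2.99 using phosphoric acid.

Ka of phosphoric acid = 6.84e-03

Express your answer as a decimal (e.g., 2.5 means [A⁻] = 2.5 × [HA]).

pKa = -log(6.84e-03) = 2.1649. pH = pKa + log([A⁻]/[HA]), so log([A⁻]/[HA]) = pH − pKa = 2.99 − 2.1649 = 0.8251. [A⁻]/[HA] = 10^(0.8251) = 6.68

[A⁻]/[HA] = 6.68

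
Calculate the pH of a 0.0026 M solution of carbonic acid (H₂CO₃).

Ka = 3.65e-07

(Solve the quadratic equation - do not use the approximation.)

x² + Ka×x - Ka×C = 0. Using quadratic formula: [H⁺] = 3.0624e-05

pH = 4.51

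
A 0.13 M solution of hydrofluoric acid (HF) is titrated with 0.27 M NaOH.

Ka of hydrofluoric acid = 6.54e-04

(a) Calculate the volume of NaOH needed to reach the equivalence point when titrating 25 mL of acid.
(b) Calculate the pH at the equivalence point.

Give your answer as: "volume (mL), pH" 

moles acid = 0.13 × 25/1000 = 0.00325 mol; V_base = moles/0.27 × 1000 = 12.0 mL. At equivalence only the conjugate base is present: [A⁻] = 0.00325/0.037 = 8.7750e-02 M. Kb = Kw/Ka = 1.53e-11; [OH⁻] = √(Kb × [A⁻]) = 1.1583e-06; pOH = 5.94; pH = 14 - pOH = 8.06.

V = 12.0 mL, pH = 8.06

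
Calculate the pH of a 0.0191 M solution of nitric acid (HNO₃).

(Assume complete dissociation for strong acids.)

[H⁺] = 0.0191 M for strong acid. pH = -log[H⁺] = -log(0.0191)

pH = 1.72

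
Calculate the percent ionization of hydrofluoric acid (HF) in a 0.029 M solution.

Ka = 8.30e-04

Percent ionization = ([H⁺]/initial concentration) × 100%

Using Ka equilibrium: x² + Ka×x - Ka×C = 0. Solving: [H⁺] = 4.5086e-03. Percent = (4.5086e-03/0.029) × 100

Percent ionization = 15.5%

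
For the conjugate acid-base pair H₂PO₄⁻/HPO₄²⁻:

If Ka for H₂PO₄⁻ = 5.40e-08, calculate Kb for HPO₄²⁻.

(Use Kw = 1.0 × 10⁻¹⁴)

For a conjugate pair Ka × Kb = Kw, so Kb = Kw/Ka = 1.0 × 10⁻¹⁴ / 5.40e-08 = 1.85e-07.

K_b = 1.85e-07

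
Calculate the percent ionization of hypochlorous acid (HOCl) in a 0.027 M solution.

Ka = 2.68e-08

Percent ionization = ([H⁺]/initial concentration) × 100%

Using Ka equilibrium: x² + Ka×x - Ka×C = 0. Solving: [H⁺] = 2.6886e-05. Percent = (2.6886e-05/0.027) × 100

Percent ionization = 0.0996%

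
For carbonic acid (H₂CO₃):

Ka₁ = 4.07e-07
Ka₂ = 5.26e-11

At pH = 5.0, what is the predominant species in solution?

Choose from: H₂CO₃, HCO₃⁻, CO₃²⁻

pKa₁ = 6.39, pKa₂ = 10.28. For a polyprotic acid the predominant species crosses at each pKa: below pKa_n the protonated form dominates, above it the deprotonated form does. At pH = 5.0, the predominant species is H₂CO₃.

H₂CO₃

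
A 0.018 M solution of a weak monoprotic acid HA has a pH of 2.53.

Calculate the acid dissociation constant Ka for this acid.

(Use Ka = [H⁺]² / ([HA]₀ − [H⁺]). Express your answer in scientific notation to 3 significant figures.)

[H⁺] = 10^(−pH) = 10^(−2.53) = 2.951e-03 M. For HA ⇌ H⁺ + A⁻, Ka = [H⁺][A⁻]/[HA] = [H⁺]² / ([HA]₀ − [H⁺]) = (2.951e-03)² / (0.018 − 2.951e-03) = 5.79e-04.

K_a = 5.79e-04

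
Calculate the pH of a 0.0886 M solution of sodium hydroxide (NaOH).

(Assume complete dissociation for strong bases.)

[OH⁻] = 0.0886 M for strong base. pOH = -log[OH⁻] = 1.05, pH = 14 - pOH

pH = 12.95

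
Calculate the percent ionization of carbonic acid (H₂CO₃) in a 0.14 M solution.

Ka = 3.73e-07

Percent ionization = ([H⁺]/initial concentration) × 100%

Using Ka equilibrium: x² + Ka×x - Ka×C = 0. Solving: [H⁺] = 2.2833e-04. Percent = (2.2833e-04/0.14) × 100

Percent ionization = 0.163%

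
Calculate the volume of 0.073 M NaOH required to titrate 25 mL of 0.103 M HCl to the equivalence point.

At equivalence: moles acid = moles base. moles HCl = 0.103 × 25/1000 = 0.002575 mol. V_base = moles / 0.073 × 1000 = 35.3 mL.

V_{base} = 35.3 mL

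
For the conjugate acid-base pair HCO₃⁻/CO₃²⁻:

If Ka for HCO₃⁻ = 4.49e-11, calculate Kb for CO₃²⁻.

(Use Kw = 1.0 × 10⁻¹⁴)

For a conjugate pair Ka × Kb = Kw, so Kb = Kw/Ka = 1.0 × 10⁻¹⁴ / 4.49e-11 = 2.23e-04.

K_b = 2.23e-04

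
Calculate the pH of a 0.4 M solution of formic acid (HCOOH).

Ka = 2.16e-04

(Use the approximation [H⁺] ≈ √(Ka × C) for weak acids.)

[H⁺] = √(Ka × C) = √(2.16e-04 × 0.4) = 9.2952e-03. pH = -log(9.2952e-03)

pH = 2.03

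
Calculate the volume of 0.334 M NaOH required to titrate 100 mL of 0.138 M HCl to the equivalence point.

At equivalence: moles acid = moles base. moles HCl = 0.138 × 100/1000 = 0.0138 mol. V_base = moles / 0.334 × 1000 = 41.3 mL.

V_{base} = 41.3 mL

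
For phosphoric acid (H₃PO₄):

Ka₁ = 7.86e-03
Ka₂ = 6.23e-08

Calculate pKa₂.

pKa₂ = -log(Ka₂) = -log(6.23e-08) = 7.21.

pK_{a2} = 7.21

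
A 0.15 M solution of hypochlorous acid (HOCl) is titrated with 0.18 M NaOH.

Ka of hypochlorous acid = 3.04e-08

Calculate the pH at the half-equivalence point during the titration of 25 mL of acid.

At half-equivalence [HA] = [A⁻], so Henderson-Hasselbalch gives pH = pKa = -log(3.04e-08) = 7.52.

pH = pKa = 7.52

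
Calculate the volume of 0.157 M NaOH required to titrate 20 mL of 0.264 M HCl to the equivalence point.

At equivalence: moles acid = moles base. moles HCl = 0.264 × 20/1000 = 0.00528 mol. V_base = moles / 0.157 × 1000 = 33.6 mL.

V_{base} = 33.6 mL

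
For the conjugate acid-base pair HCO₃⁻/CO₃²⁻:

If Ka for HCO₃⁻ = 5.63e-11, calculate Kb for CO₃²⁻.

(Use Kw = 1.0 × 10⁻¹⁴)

For a conjugate pair Ka × Kb = Kw, so Kb = Kw/Ka = 1.0 × 10⁻¹⁴ / 5.63e-11 = 1.78e-04.

K_b = 1.78e-04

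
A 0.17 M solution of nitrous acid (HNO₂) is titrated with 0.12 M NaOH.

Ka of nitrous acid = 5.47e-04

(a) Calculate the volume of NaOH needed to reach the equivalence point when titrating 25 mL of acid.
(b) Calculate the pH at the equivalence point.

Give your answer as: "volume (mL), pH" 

moles acid = 0.17 × 25/1000 = 0.00425 mol; V_base = moles/0.12 × 1000 = 35.4 mL. At equivalence only the conjugate base is present: [A⁻] = 0.00425/0.060 = 7.0345e-02 M. Kb = Kw/Ka = 1.83e-11; [OH⁻] = √(Kb × [A⁻]) = 1.1340e-06; pOH = 5.95; pH = 14 - pOH = 8.05.

V = 35.4 mL, pH = 8.05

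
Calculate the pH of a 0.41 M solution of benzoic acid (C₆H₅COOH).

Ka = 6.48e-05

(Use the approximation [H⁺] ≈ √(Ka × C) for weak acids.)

[H⁺] = √(Ka × C) = √(6.48e-05 × 0.41) = 5.1544e-03. pH = -log(5.1544e-03)

pH = 2.29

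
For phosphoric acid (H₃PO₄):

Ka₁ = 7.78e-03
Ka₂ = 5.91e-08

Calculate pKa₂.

pKa₂ = -log(Ka₂) = -log(5.91e-08) = 7.23.

pK_{a2} = 7.23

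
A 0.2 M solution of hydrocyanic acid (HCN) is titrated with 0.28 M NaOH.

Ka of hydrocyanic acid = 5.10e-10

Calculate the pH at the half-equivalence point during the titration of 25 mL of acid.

At half-equivalence [HA] = [A⁻], so Henderson-Hasselbalch gives pH = pKa = -log(5.10e-10) = 9.29.

pH = pKa = 9.29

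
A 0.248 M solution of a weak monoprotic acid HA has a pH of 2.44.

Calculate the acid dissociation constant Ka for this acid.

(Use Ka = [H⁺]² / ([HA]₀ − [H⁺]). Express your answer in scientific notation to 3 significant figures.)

[H⁺] = 10^(−pH) = 10^(−2.44) = 3.631e-03 M. For HA ⇌ H⁺ + A⁻, Ka = [H⁺][A⁻]/[HA] = [H⁺]² / ([HA]₀ − [H⁺]) = (3.631e-03)² / (0.248 − 3.631e-03) = 5.39e-05.

K_a = 5.39e-05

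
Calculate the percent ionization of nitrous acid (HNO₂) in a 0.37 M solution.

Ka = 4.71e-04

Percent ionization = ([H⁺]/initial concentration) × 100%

Using Ka equilibrium: x² + Ka×x - Ka×C = 0. Solving: [H⁺] = 1.2968e-02. Percent = (1.2968e-02/0.37) × 100

Percent ionization = 3.5%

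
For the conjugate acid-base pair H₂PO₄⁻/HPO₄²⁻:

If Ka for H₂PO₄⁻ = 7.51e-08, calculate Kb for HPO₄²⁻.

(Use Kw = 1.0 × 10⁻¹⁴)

For a conjugate pair Ka × Kb = Kw, so Kb = Kw/Ka = 1.0 × 10⁻¹⁴ / 7.51e-08 = 1.33e-07.

K_b = 1.33e-07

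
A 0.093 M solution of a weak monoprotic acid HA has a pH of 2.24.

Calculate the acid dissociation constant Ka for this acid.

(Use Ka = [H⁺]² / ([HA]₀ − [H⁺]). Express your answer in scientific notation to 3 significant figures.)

[H⁺] = 10^(−pH) = 10^(−2.24) = 5.754e-03 M. For HA ⇌ H⁺ + A⁻, Ka = [H⁺][A⁻]/[HA] = [H⁺]² / ([HA]₀ − [H⁺]) = (5.754e-03)² / (0.093 − 5.754e-03) = 3.80e-04.

K_a = 3.80e-04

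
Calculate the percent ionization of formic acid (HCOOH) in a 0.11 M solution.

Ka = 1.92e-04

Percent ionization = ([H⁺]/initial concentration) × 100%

Using Ka equilibrium: x² + Ka×x - Ka×C = 0. Solving: [H⁺] = 4.5007e-03. Percent = (4.5007e-03/0.11) × 100

Percent ionization = 4.09%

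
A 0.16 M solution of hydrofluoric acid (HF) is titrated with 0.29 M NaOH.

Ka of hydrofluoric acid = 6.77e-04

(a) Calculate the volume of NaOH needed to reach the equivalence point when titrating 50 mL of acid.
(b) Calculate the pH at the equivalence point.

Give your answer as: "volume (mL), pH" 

moles acid = 0.16 × 50/1000 = 0.008 mol; V_base = moles/0.29 × 1000 = 27.6 mL. At equivalence only the conjugate base is present: [A⁻] = 0.008/0.078 = 1.0311e-01 M. Kb = Kw/Ka = 1.48e-11; [OH⁻] = √(Kb × [A⁻]) = 1.2341e-06; pOH = 5.91; pH = 14 - pOH = 8.09.

V = 27.6 mL, pH = 8.09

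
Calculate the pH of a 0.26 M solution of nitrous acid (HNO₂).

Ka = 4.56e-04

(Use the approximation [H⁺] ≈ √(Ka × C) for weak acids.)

[H⁺] = √(Ka × C) = √(4.56e-04 × 0.26) = 1.0889e-02. pH = -log(1.0889e-02)

pH = 1.96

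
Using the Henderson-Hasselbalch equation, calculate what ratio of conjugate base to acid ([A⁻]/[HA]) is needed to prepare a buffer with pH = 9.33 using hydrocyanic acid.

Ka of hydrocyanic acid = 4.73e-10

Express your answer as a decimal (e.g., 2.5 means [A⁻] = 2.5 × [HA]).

pKa = -log(4.73e-10) = 9.3251. pH = pKa + log([A⁻]/[HA]), so log([A⁻]/[HA]) = pH − pKa = 9.33 − 9.3251 = 0.0049. [A⁻]/[HA] = 10^(0.0049) = 1.01

[A⁻]/[HA] = 1.01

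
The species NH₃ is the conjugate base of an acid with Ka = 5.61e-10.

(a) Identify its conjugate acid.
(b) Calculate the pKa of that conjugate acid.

(a) The conjugate acid is formed by adding one H⁺ to NH₃, giving NH₄⁺. (b) pKa = -log(Ka) = -log(5.61e-10) = 9.25.

Conjugate acid: NH₄⁺; pK_a = 9.25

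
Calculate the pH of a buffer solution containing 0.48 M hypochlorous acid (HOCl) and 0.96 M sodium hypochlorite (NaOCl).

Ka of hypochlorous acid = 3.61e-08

pKa = -log(3.61e-08) = 7.44. pH = pKa + log([A⁻]/[HA]) = 7.44 + log(0.96/0.48)

pH = 7.74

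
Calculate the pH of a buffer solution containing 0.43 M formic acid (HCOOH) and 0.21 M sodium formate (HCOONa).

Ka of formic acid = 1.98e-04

pKa = -log(1.98e-04) = 3.70. pH = pKa + log([A⁻]/[HA]) = 3.70 + log(0.21/0.43)

pH = 3.39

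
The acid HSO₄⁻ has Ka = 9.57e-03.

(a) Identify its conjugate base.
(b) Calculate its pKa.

(a) The conjugate base is formed by removing one H⁺ from HSO₄⁻, giving SO₄²⁻. (b) pKa = -log(Ka) = -log(9.57e-03) = 2.02.

Conjugate base: SO₄²⁻; pK_a = 2.02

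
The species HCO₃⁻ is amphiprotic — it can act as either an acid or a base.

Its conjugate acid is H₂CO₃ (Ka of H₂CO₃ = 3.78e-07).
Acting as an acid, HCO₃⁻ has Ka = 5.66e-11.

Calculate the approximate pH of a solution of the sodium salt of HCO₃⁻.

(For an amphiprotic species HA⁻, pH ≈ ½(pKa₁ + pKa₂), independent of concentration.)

pKa₁ = -log(3.78e-07) = 6.42; pKa₂ = -log(5.66e-11) = 10.25. For an amphiprotic species, pH ≈ ½(pKa₁ + pKa₂) = ½(6.42 + 10.25) = 8.33.

pH = 8.33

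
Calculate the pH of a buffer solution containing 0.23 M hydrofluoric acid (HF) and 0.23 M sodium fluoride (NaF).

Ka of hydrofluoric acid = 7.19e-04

pKa = -log(7.19e-04) = 3.14. pH = pKa + log([A⁻]/[HA]) = 3.14 + log(0.23/0.23)

pH = 3.14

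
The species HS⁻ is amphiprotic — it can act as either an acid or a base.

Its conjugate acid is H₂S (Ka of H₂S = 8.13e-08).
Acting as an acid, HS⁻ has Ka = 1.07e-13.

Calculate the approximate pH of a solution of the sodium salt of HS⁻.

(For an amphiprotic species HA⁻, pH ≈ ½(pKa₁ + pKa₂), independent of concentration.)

pKa₁ = -log(8.13e-08) = 7.09; pKa₂ = -log(1.07e-13) = 12.97. For an amphiprotic species, pH ≈ ½(pKa₁ + pKa₂) = ½(7.09 + 12.97) = 10.03.

pH = 10.03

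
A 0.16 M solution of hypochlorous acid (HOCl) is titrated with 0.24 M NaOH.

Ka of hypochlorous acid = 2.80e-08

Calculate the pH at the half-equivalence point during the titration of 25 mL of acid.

At half-equivalence [HA] = [A⁻], so Henderson-Hasselbalch gives pH = pKa = -log(2.80e-08) = 7.55.

pH = pKa = 7.55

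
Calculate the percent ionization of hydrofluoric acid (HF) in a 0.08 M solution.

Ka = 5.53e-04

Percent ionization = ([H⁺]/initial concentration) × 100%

Using Ka equilibrium: x² + Ka×x - Ka×C = 0. Solving: [H⁺] = 6.3806e-03. Percent = (6.3806e-03/0.08) × 100

Percent ionization = 7.98%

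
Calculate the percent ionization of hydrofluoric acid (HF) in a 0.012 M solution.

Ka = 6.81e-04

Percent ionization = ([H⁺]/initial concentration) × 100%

Using Ka equilibrium: x² + Ka×x - Ka×C = 0. Solving: [H⁺] = 2.5384e-03. Percent = (2.5384e-03/0.012) × 100

Percent ionization = 21.2%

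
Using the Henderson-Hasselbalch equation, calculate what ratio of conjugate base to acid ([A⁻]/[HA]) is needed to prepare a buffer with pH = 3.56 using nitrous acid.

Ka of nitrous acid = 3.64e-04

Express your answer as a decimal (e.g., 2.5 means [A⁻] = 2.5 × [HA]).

pKa = -log(3.64e-04) = 3.4389. pH = pKa + log([A⁻]/[HA]), so log([A⁻]/[HA]) = pH − pKa = 3.56 − 3.4389 = 0.1211. [A⁻]/[HA] = 10^(0.1211) = 1.32

[A⁻]/[HA] = 1.32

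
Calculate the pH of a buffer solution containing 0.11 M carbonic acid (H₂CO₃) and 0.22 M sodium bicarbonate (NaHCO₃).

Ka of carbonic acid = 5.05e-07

pKa = -log(5.05e-07) = 6.30. pH = pKa + log([A⁻]/[HA]) = 6.30 + log(0.22/0.11)

pH = 6.60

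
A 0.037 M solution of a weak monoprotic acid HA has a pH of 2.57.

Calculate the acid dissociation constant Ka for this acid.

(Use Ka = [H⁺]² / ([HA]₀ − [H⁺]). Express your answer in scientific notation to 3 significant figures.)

[H⁺] = 10^(−pH) = 10^(−2.57) = 2.692e-03 M. For HA ⇌ H⁺ + A⁻, Ka = [H⁺][A⁻]/[HA] = [H⁺]² / ([HA]₀ − [H⁺]) = (2.692e-03)² / (0.037 − 2.692e-03) = 2.11e-04.

K_a = 2.11e-04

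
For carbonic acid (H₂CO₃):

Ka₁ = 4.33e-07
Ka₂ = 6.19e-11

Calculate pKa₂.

pKa₂ = -log(Ka₂) = -log(6.19e-11) = 10.21.

pK_{a2} = 10.21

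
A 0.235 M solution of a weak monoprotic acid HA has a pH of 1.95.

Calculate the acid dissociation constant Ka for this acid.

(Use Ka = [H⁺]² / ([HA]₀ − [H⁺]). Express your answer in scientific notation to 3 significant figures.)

[H⁺] = 10^(−pH) = 10^(−1.95) = 1.122e-02 M. For HA ⇌ H⁺ + A⁻, Ka = [H⁺][A⁻]/[HA] = [H⁺]² / ([HA]₀ − [H⁺]) = (1.122e-02)² / (0.235 − 1.122e-02) = 5.63e-04.

K_a = 5.63e-04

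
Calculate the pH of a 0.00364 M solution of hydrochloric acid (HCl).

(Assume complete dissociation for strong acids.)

[H⁺] = 0.00364 M for strong acid. pH = -log[H⁺] = -log(0.00364)

pH = 2.44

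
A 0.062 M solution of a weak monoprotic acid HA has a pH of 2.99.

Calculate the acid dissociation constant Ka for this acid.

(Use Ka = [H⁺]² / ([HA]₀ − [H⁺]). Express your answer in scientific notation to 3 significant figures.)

[H⁺] = 10^(−pH) = 10^(−2.99) = 1.023e-03 M. For HA ⇌ H⁺ + A⁻, Ka = [H⁺][A⁻]/[HA] = [H⁺]² / ([HA]₀ − [H⁺]) = (1.023e-03)² / (0.062 − 1.023e-03) = 1.72e-05.

K_a = 1.72e-05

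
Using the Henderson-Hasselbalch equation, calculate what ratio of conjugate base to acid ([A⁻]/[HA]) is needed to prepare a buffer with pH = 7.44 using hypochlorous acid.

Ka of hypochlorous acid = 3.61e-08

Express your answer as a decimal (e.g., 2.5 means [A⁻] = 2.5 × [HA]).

pKa = -log(3.61e-08) = 7.4425. pH = pKa + log([A⁻]/[HA]), so log([A⁻]/[HA]) = pH − pKa = 7.44 − 7.4425 = -0.0025. [A⁻]/[HA] = 10^(-0.0025) = 0.994

[A⁻]/[HA] = 0.994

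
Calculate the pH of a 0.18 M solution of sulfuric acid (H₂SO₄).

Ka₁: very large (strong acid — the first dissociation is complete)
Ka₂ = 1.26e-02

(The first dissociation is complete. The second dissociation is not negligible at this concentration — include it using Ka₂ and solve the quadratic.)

First dissociation is complete: [H⁺]₀ = [HSO₄⁻]₀ = C = 0.18 M. Second dissociation HSO₄⁻ ⇌ H⁺ + SO₄²⁻: let x = [SO₄²⁻]. Ka₂ = (C + x)·x / (C − x) = 1.26e-02 → x² + (C + Ka₂)·x − Ka₂·C = 0 → x² + 0.19260·x − 2.268e-03 = 0. x = (−0.19260 + √(0.19260² + 4 × 2.268e-03)) / 2 = 1.1132e-02 M. [H⁺] = C + x = 0.18 + 1.1132e-02 = 1.9113e-01 M. pH = -log(1.9113e-01) = 0.72.

pH = 0.72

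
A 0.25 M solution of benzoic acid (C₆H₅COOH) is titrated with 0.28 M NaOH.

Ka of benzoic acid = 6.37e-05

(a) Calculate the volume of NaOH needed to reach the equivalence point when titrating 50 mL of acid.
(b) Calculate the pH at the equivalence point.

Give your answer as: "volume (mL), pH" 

moles acid = 0.25 × 50/1000 = 0.0125 mol; V_base = moles/0.28 × 1000 = 44.6 mL. At equivalence only the conjugate base is present: [A⁻] = 0.0125/0.095 = 1.3208e-01 M. Kb = Kw/Ka = 1.57e-10; [OH⁻] = √(Kb × [A⁻]) = 4.5535e-06; pOH = 5.34; pH = 14 - pOH = 8.66.

V = 44.6 mL, pH = 8.66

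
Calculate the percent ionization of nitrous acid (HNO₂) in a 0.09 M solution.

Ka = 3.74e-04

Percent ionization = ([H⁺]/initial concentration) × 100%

Using Ka equilibrium: x² + Ka×x - Ka×C = 0. Solving: [H⁺] = 5.6177e-03. Percent = (5.6177e-03/0.09) × 100

Percent ionization = 6.24%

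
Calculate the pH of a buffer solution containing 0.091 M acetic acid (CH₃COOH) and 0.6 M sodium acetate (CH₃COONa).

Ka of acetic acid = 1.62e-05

pKa = -log(1.62e-05) = 4.79. pH = pKa + log([A⁻]/[HA]) = 4.79 + log(0.6/0.091)

pH = 5.61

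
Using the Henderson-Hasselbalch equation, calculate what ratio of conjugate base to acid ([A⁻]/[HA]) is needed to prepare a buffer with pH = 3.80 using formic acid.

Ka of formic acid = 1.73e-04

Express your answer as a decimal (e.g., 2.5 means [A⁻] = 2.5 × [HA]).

pKa = -log(1.73e-04) = 3.7620. pH = pKa + log([A⁻]/[HA]), so log([A⁻]/[HA]) = pH − pKa = 3.80 − 3.7620 = 0.0380. [A⁻]/[HA] = 10^(0.0380) = 1.09

[A⁻]/[HA] = 1.09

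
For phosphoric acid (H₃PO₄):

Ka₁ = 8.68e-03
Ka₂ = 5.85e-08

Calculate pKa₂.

pKa₂ = -log(Ka₂) = -log(5.85e-08) = 7.23.

pK_{a2} = 7.23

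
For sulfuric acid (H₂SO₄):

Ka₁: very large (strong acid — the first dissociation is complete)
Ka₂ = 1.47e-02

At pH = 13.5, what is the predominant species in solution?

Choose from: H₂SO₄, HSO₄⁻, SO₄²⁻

The first dissociation is complete, so H₂SO₄ itself is never the predominant species in water; pKa₂ = -log(1.47e-02) = 1.83. For a polyprotic acid the predominant species crosses at each pKa: below pKa_n the protonated form dominates, above it the deprotonated form does. At pH = 13.5, the predominant species is SO₄²⁻.

SO₄²⁻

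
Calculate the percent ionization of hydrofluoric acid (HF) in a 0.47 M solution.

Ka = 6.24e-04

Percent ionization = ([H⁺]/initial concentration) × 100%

Using Ka equilibrium: x² + Ka×x - Ka×C = 0. Solving: [H⁺] = 1.6816e-02. Percent = (1.6816e-02/0.47) × 100

Percent ionization = 3.58%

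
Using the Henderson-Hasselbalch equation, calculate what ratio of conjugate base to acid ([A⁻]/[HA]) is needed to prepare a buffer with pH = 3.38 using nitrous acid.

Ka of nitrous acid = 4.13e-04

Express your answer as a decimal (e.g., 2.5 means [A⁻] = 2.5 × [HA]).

pKa = -log(4.13e-04) = 3.3840. pH = pKa + log([A⁻]/[HA]), so log([A⁻]/[HA]) = pH − pKa = 3.38 − 3.3840 = -0.0040. [A⁻]/[HA] = 10^(-0.0040) = 0.991

[A⁻]/[HA] = 0.991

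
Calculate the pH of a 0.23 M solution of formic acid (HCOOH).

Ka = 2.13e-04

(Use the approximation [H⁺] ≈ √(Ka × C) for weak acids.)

[H⁺] = √(Ka × C) = √(2.13e-04 × 0.23) = 6.9993e-03. pH = -log(6.9993e-03)

pH = 2.15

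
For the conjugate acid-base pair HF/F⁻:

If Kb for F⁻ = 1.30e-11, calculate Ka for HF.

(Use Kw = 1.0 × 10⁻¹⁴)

For a conjugate pair Ka × Kb = Kw, so Ka = Kw/Kb = 1.0 × 10⁻¹⁴ / 1.30e-11 = 7.69e-04.

K_a = 7.69e-04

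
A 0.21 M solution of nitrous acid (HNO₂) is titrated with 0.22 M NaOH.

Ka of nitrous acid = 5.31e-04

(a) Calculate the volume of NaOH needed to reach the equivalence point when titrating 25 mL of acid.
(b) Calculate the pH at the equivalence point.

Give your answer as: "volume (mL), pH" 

moles acid = 0.21 × 25/1000 = 0.00525 mol; V_base = moles/0.22 × 1000 = 23.9 mL. At equivalence only the conjugate base is present: [A⁻] = 0.00525/0.049 = 1.0744e-01 M. Kb = Kw/Ka = 1.88e-11; [OH⁻] = √(Kb × [A⁻]) = 1.4225e-06; pOH = 5.85; pH = 14 - pOH = 8.15.

V = 23.9 mL, pH = 8.15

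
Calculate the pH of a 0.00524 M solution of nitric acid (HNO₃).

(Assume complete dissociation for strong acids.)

[H⁺] = 0.00524 M for strong acid. pH = -log[H⁺] = -log(0.00524)

pH = 2.28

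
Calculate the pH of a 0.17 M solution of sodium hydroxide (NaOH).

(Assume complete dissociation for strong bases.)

[OH⁻] = 0.17 M for strong base. pOH = -log[OH⁻] = 0.77, pH = 14 - pOH

pH = 13.23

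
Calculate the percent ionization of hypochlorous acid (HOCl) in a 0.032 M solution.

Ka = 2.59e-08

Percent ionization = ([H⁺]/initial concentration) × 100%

Using Ka equilibrium: x² + Ka×x - Ka×C = 0. Solving: [H⁺] = 2.8776e-05. Percent = (2.8776e-05/0.032) × 100

Percent ionization = 0.0899%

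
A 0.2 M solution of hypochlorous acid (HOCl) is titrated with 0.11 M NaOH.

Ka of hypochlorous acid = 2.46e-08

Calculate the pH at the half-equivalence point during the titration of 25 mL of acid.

At half-equivalence [HA] = [A⁻], so Henderson-Hasselbalch gives pH = pKa = -log(2.46e-08) = 7.61.

pH = pKa = 7.61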